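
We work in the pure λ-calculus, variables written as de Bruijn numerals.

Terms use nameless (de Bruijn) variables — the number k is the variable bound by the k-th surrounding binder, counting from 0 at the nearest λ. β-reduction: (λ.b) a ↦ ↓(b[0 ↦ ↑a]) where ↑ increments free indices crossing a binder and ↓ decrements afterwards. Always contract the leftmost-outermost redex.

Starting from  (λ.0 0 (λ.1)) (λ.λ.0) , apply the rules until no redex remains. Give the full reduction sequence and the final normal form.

Answer: normal form = λ.λ.λ.0  (in 3 steps)

Derivation:
  start: (λ.0 0 (λ.1)) (λ.λ.0)
  step 1: (λ.λ.0) (λ.λ.0) (λ.λ.λ.0)
  step 2: (λ.0) (λ.λ.λ.0)
  step 3: λ.λ.λ.0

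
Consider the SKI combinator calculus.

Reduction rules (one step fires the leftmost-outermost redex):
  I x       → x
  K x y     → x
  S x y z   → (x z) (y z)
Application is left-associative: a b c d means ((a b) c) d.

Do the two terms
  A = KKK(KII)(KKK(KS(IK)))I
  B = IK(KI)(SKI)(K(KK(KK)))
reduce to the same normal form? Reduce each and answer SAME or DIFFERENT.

Term A:
  start: KKK(KII)(KKK(KS(IK)))I
  →1  K(KII)(KKK(KS(IK)))I
  →2  KIII
  →3  II
  →4  I

Term B:
  start: IK(KI)(SKI)(K(KK(KK)))
  →1  K(KI)(SKI)(K(KK(KK)))
  →2  KI(K(KK(KK)))
  →3  I

Answer: SAME — A ⇓ I, B ⇓ I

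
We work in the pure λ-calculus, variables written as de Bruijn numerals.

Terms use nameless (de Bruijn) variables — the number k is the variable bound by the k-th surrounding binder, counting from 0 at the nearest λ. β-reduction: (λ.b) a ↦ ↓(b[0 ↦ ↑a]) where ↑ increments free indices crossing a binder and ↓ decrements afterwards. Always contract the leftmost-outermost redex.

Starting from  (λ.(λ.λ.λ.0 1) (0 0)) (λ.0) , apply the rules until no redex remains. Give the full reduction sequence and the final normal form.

  start: (λ.(λ.λ.λ.0 1) (0 0)) (λ.0)
  →1  (λ.λ.λ.0 1) ((λ.0) (λ.0))
  →2  λ.λ.0 1

Answer: normal form = λ.λ.0 1  (in 2 steps)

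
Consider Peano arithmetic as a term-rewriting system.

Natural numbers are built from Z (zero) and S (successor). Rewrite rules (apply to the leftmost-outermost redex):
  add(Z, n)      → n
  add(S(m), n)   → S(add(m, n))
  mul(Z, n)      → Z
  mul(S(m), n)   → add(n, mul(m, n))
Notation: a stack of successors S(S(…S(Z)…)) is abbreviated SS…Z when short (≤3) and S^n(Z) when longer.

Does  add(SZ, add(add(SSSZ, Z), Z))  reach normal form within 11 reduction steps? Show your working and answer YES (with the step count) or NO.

Answer: YES — reaches normal form S^4(Z) in 10 ≤ 11 steps

Derivation:
  start: add(SZ, add(add(SSSZ, Z), Z))
  [1] S(add(Z, add(add(SSSZ, Z), Z)))
  [2] S(add(add(SSSZ, Z), Z))
  [3] S(add(S(add(SSZ, Z)), Z))
  [4] S(S(add(add(SSZ, Z), Z)))
  [5] S(S(add(S(add(SZ, Z)), Z)))
  [6] S(S(S(add(add(SZ, Z), Z))))
  [7] S(S(S(add(S(add(Z, Z)), Z))))
  [8] S(S(S(S(add(add(Z, Z), Z)))))
  [9] S(S(S(S(add(Z, Z)))))
  [10] S^4(Z)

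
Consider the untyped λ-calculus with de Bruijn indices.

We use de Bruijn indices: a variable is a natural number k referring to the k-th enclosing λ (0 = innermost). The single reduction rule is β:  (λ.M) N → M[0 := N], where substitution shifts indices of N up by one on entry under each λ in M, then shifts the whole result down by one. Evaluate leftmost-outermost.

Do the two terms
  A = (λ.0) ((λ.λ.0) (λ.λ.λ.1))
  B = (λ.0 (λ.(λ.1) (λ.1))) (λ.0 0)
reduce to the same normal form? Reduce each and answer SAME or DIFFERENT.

Term A:
  start: (λ.0) ((λ.λ.0) (λ.λ.λ.1))
  →1  (λ.λ.0) (λ.λ.λ.1)
  →2  λ.0

Term B:
  start: (λ.0 (λ.(λ.1) (λ.1))) (λ.0 0)
  →1  (λ.0 0) (λ.(λ.1) (λ.1))
  →2  (λ.(λ.1) (λ.1)) (λ.(λ.1) (λ.1))
  →3  (λ.λ.(λ.1) (λ.1)) (λ.λ.(λ.1) (λ.1))
  →4  λ.(λ.1) (λ.1)
  →5  λ.0

Answer: SAME — A ⇓ λ.0, B ⇓ λ.0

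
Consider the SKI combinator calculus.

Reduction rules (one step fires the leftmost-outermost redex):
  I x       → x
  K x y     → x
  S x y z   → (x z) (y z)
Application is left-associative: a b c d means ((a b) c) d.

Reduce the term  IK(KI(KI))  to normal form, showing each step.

Answer: normal form = KI  (in 2 steps)

Reduction:
  start: IK(KI(KI))
  step 1: K(KI(KI))
  step 2: KI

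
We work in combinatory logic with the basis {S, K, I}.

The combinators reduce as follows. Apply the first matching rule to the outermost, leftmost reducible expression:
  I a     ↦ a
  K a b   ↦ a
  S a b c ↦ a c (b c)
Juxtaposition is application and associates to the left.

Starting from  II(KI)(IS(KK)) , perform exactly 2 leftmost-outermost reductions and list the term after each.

Answer: after 2 steps: KI(IS(KK))

Derivation:
  start: II(KI)(IS(KK))
  step 1: I(KI)(IS(KK))
  step 2: KI(IS(KK))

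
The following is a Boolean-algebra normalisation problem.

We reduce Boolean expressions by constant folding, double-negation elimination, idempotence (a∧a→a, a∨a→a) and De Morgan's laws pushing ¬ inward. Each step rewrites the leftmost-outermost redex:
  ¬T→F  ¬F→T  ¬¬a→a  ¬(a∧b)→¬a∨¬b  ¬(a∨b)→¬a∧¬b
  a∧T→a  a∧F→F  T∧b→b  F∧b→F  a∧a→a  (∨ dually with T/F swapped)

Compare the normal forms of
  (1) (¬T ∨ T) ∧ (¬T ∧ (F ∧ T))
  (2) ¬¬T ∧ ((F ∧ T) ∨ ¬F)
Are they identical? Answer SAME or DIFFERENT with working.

Term A:
  start: (¬T ∨ T) ∧ (¬T ∧ (F ∧ T))
  step 1: T ∧ (¬T ∧ (F ∧ T))
  step 2: ¬T ∧ (F ∧ T)
  step 3: F ∧ (F ∧ T)
  step 4: F

Term B:
  start: ¬¬T ∧ ((F ∧ T) ∨ ¬F)
  step 1: T ∧ ((F ∧ T) ∨ ¬F)
  step 2: (F ∧ T) ∨ ¬F
  step 3: F ∨ ¬F
  step 4: ¬F
  step 5: T

Answer: DIFFERENT — A ⇓ F, B ⇓ T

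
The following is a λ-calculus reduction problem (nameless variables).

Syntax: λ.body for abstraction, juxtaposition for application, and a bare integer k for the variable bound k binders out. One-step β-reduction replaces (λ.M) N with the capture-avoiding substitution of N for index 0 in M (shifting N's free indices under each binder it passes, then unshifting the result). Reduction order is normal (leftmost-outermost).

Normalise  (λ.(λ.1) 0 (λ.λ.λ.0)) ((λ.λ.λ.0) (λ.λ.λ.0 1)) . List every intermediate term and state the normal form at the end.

Answer: normal form = λ.0  (in 4 steps)

Reduction:
  start: (λ.(λ.1) 0 (λ.λ.λ.0)) ((λ.λ.λ.0) (λ.λ.λ.0 1))
  step 1: (λ.(λ.λ.λ.0) (λ.λ.λ.0 1)) ((λ.λ.λ.0) (λ.λ.λ.0 1)) (λ.λ.λ.0)
  step 2: (λ.λ.λ.0) (λ.λ.λ.0 1) (λ.λ.λ.0)
  step 3: (λ.λ.0) (λ.λ.λ.0)
  step 4: λ.0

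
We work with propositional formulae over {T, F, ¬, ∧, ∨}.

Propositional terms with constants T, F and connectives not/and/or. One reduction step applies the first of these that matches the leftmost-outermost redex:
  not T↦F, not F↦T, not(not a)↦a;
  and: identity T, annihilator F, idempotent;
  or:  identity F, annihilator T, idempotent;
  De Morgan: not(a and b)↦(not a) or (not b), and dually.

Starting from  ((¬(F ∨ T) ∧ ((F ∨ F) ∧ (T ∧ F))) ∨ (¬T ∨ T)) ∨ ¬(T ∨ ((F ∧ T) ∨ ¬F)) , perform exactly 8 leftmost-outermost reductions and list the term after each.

  start: ((¬(F ∨ T) ∧ ((F ∨ F) ∧ (T ∧ F))) ∨ (¬T ∨ T)) ∨ ¬(T ∨ ((F ∧ T) ∨ ¬F))
  →1  (((¬F ∧ ¬T) ∧ ((F ∨ F) ∧ (T ∧ F))) ∨ (¬T ∨ T)) ∨ ¬(T ∨ ((F ∧ T) ∨ ¬F))
  →2  (((T ∧ ¬T) ∧ ((F ∨ F) ∧ (T ∧ F))) ∨ (¬T ∨ T)) ∨ ¬(T ∨ ((F ∧ T) ∨ ¬F))
  →3  ((¬T ∧ ((F ∨ F) ∧ (T ∧ F))) ∨ (¬T ∨ T)) ∨ ¬(T ∨ ((F ∧ T) ∨ ¬F))
  →4  ((F ∧ ((F ∨ F) ∧ (T ∧ F))) ∨ (¬T ∨ T)) ∨ ¬(T ∨ ((F ∧ T) ∨ ¬F))
  →5  (F ∨ (¬T ∨ T)) ∨ ¬(T ∨ ((F ∧ T) ∨ ¬F))
  →6  (¬T ∨ T) ∨ ¬(T ∨ ((F ∧ T) ∨ ¬F))
  →7  T ∨ ¬(T ∨ ((F ∧ T) ∨ ¬F))
  →8  T

Answer: after 8 steps: T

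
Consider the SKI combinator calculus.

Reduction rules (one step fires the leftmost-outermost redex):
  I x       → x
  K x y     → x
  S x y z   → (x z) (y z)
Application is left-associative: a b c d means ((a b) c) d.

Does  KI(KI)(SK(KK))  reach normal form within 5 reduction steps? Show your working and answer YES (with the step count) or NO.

Answer: YES — reaches normal form SK(KK) in 2 ≤ 5 steps

Derivation:
  start: KI(KI)(SK(KK))
  →1  I(SK(KK))
  →2  SK(KK)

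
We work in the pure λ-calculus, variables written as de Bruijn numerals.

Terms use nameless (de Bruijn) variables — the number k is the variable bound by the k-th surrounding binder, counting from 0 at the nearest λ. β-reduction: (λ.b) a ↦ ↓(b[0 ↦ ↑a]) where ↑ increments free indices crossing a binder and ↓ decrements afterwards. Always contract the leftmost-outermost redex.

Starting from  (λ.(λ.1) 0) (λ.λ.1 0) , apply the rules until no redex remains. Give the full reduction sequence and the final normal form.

Answer: normal form = λ.λ.1 0  (in 2 steps)

Derivation:
  start: (λ.(λ.1) 0) (λ.λ.1 0)
  [1] (λ.λ.λ.1 0) (λ.λ.1 0)
  [2] λ.λ.1 0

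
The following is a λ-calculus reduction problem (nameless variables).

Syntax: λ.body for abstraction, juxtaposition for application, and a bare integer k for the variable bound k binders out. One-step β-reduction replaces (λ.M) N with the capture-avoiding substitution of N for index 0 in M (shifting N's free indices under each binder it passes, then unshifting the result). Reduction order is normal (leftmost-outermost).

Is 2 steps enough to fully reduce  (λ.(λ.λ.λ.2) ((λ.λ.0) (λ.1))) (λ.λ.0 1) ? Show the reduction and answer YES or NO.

  start: (λ.(λ.λ.λ.2) ((λ.λ.0) (λ.1))) (λ.λ.0 1)
  →1  (λ.λ.λ.2) ((λ.λ.0) (λ.λ.λ.0 1))
  →2  λ.λ.(λ.λ.0) (λ.λ.λ.0 1)

Answer: NO — after 2 steps the term is λ.λ.(λ.λ.0) (λ.λ.λ.0 1), not yet normal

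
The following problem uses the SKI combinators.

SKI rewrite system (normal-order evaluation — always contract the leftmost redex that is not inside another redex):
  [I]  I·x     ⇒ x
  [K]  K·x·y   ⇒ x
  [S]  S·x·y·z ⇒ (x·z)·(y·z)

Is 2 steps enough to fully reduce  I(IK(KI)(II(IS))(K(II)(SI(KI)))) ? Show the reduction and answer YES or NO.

Answer: NO — after 2 steps the term is K(KI)(II(IS))(K(II)(SI(KI))), not yet normal

Working:
  start: I(IK(KI)(II(IS))(K(II)(SI(KI))))
  [1] IK(KI)(II(IS))(K(II)(SI(KI)))
  [2] K(KI)(II(IS))(K(II)(SI(KI)))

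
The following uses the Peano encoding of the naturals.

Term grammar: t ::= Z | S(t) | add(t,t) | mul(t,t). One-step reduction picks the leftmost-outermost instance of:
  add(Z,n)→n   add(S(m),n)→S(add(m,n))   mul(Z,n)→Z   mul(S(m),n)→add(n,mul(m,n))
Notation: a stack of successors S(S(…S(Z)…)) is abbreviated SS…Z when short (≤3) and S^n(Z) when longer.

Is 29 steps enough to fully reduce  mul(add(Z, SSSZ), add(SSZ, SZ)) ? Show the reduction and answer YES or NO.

  start: mul(add(Z, SSSZ), add(SSZ, SZ))
  [1] mul(SSSZ, add(SSZ, SZ))
  [2] add(add(SSZ, SZ), mul(SSZ, add(SSZ, SZ)))
  [3] add(S(add(SZ, SZ)), mul(SSZ, add(SSZ, SZ)))
  [4] S(add(add(SZ, SZ), mul(SSZ, add(SSZ, SZ))))
  [5] S(add(S(add(Z, SZ)), mul(SSZ, add(SSZ, SZ))))
  [6] S(S(add(add(Z, SZ), mul(SSZ, add(SSZ, SZ)))))
  [7] S(S(add(SZ, mul(SSZ, add(SSZ, SZ)))))
  [8] S(S(S(add(Z, mul(SSZ, add(SSZ, SZ))))))
  [9] S(S(S(mul(SSZ, add(SSZ, SZ)))))
  [10] S(S(S(add(add(SSZ, SZ), mul(SZ, add(SSZ, SZ))))))
  [11] S(S(S(add(S(add(SZ, SZ)), mul(SZ, add(SSZ, SZ))))))
  [12] S(S(S(S(add(add(SZ, SZ), mul(SZ, add(SSZ, SZ)))))))
  [13] S(S(S(S(add(S(add(Z, SZ)), mul(SZ, add(SSZ, SZ)))))))
  [14] S(S(S(S(S(add(add(Z, SZ), mul(SZ, add(SSZ, SZ))))))))
  [15] S(S(S(S(S(add(SZ, mul(SZ, add(SSZ, SZ))))))))
  [16] S(S(S(S(S(S(add(Z, mul(SZ, add(SSZ, SZ)))))))))
  [17] S(S(S(S(S(S(mul(SZ, add(SSZ, SZ))))))))
  [18] S(S(S(S(S(S(add(add(SSZ, SZ), mul(Z, add(SSZ, SZ)))))))))
  [19] S(S(S(S(S(S(add(S(add(SZ, SZ)), mul(Z, add(SSZ, SZ)))))))))
  [20] S(S(S(S(S(S(S(add(add(SZ, SZ), mul(Z, add(SSZ, SZ))))))))))
  [21] S(S(S(S(S(S(S(add(S(add(Z, SZ)), mul(Z, add(SSZ, SZ))))))))))
  [22] S(S(S(S(S(S(S(S(add(add(Z, SZ), mul(Z, add(SSZ, SZ)))))))))))
  [23] S(S(S(S(S(S(S(S(add(SZ, mul(Z, add(SSZ, SZ)))))))))))
  [24] S(S(S(S(S(S(S(S(S(add(Z, mul(Z, add(SSZ, SZ))))))))))))
  [25] S(S(S(S(S(S(S(S(S(mul(Z, add(SSZ, SZ)))))))))))
  [26] S^9(Z)

Answer: YES — reaches normal form S^9(Z) in 26 ≤ 29 steps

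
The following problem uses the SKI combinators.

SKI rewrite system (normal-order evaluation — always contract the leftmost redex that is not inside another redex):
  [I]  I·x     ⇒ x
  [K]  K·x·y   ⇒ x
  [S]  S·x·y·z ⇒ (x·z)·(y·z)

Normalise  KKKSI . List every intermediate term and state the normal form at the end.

  start: KKKSI
  step 1: KSI
  step 2: S

Answer: normal form = S  (in 2 steps)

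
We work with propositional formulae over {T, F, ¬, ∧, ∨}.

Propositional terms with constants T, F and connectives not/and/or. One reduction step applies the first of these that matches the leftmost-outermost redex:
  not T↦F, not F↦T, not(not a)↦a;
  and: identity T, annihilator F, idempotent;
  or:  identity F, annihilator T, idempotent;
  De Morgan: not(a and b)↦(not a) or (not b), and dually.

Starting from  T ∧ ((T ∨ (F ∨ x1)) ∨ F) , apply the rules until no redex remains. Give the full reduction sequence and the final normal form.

  start: T ∧ ((T ∨ (F ∨ x1)) ∨ F)
  [1] (T ∨ (F ∨ x1)) ∨ F
  [2] T ∨ (F ∨ x1)
  [3] T

Answer: normal form = T  (in 3 steps)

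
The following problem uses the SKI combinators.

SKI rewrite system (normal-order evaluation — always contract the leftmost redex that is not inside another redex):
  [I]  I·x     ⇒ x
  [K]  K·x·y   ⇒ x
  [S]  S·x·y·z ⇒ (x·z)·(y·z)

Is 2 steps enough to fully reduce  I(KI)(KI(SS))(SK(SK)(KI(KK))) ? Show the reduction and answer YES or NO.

Answer: NO — after 2 steps the term is I(SK(SK)(KI(KK))), not yet normal

Reduction:
  start: I(KI)(KI(SS))(SK(SK)(KI(KK)))
  →1  KI(KI(SS))(SK(SK)(KI(KK)))
  →2  I(SK(SK)(KI(KK)))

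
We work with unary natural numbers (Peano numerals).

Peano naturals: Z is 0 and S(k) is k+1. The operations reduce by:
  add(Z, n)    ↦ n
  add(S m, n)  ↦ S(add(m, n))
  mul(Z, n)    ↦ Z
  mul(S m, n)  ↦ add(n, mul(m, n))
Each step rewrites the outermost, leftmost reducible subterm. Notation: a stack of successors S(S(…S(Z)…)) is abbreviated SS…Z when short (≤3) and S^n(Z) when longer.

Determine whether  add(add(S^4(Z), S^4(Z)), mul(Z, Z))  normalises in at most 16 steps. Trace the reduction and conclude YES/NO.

Answer: YES — reaches normal form S^8(Z) in 15 ≤ 16 steps

Derivation:
  start: add(add(S^4(Z), S^4(Z)), mul(Z, Z))
  step 1: add(S(add(SSSZ, S^4(Z))), mul(Z, Z))
  step 2: S(add(add(SSSZ, S^4(Z)), mul(Z, Z)))
  step 3: S(add(S(add(SSZ, S^4(Z))), mul(Z, Z)))
  step 4: S(S(add(add(SSZ, S^4(Z)), mul(Z, Z))))
  step 5: S(S(add(S(add(SZ, S^4(Z))), mul(Z, Z))))
  step 6: S(S(S(add(add(SZ, S^4(Z)), mul(Z, Z)))))
  step 7: S(S(S(add(S(add(Z, S^4(Z))), mul(Z, Z)))))
  step 8: S(S(S(S(add(add(Z, S^4(Z)), mul(Z, Z))))))
  step 9: S(S(S(S(add(S^4(Z), mul(Z, Z))))))
  step 10: S(S(S(S(S(add(SSSZ, mul(Z, Z)))))))
  step 11: S(S(S(S(S(S(add(SSZ, mul(Z, Z))))))))
  step 12: S(S(S(S(S(S(S(add(SZ, mul(Z, Z)))))))))
  step 13: S(S(S(S(S(S(S(S(add(Z, mul(Z, Z))))))))))
  step 14: S(S(S(S(S(S(S(S(mul(Z, Z)))))))))
  step 15: S^8(Z)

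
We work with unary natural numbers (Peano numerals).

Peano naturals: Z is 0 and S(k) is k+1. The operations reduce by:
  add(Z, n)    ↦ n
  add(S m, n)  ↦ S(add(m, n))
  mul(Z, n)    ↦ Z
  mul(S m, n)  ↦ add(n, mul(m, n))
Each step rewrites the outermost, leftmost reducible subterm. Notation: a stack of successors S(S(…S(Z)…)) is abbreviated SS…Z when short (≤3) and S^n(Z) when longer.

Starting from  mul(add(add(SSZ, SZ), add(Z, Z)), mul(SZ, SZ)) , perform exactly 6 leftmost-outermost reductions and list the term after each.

  start: mul(add(add(SSZ, SZ), add(Z, Z)), mul(SZ, SZ))
  step 1: mul(add(S(add(SZ, SZ)), add(Z, Z)), mul(SZ, SZ))
  step 2: mul(S(add(add(SZ, SZ), add(Z, Z))), mul(SZ, SZ))
  step 3: add(mul(SZ, SZ), mul(add(add(SZ, SZ), add(Z, Z)), mul(SZ, SZ)))
  step 4: add(add(SZ, mul(Z, SZ)), mul(add(add(SZ, SZ), add(Z, Z)), mul(SZ, SZ)))
  step 5: add(S(add(Z, mul(Z, SZ))), mul(add(add(SZ, SZ), add(Z, Z)), mul(SZ, SZ)))
  step 6: S(add(add(Z, mul(Z, SZ)), mul(add(add(SZ, SZ), add(Z, Z)), mul(SZ, SZ))))

Answer: after 6 steps: S(add(add(Z, mul(Z, SZ)), mul(add(add(SZ, SZ), add(Z, Z)), mul(SZ, SZ))))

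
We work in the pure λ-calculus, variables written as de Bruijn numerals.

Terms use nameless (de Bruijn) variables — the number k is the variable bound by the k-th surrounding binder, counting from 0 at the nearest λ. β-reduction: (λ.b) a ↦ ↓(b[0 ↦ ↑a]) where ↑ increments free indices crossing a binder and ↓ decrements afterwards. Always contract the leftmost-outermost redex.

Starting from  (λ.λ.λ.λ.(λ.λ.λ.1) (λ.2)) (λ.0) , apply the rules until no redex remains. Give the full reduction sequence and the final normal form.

  start: (λ.λ.λ.λ.(λ.λ.λ.1) (λ.2)) (λ.0)
  [1] λ.λ.λ.(λ.λ.λ.1) (λ.2)
  [2] λ.λ.λ.λ.λ.1

Answer: normal form = λ.λ.λ.λ.λ.1  (in 2 steps)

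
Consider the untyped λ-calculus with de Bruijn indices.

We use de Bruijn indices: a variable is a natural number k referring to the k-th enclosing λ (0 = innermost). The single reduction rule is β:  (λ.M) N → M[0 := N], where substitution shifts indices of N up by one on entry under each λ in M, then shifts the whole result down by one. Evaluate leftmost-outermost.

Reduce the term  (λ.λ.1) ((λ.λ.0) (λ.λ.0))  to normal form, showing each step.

  start: (λ.λ.1) ((λ.λ.0) (λ.λ.0))
  step 1: λ.(λ.λ.0) (λ.λ.0)
  step 2: λ.λ.0

Answer: normal form = λ.λ.0  (in 2 steps)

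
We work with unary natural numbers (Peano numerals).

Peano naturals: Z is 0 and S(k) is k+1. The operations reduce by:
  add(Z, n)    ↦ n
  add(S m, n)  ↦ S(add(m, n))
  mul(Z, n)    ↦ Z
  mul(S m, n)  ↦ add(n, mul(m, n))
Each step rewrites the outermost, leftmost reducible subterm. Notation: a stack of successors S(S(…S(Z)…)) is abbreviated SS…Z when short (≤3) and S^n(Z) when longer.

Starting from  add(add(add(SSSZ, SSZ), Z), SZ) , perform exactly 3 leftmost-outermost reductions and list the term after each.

  start: add(add(add(SSSZ, SSZ), Z), SZ)
  [1] add(add(S(add(SSZ, SSZ)), Z), SZ)
  [2] add(S(add(add(SSZ, SSZ), Z)), SZ)
  [3] S(add(add(add(SSZ, SSZ), Z), SZ))

Answer: after 3 steps: S(add(add(add(SSZ, SSZ), Z), SZ))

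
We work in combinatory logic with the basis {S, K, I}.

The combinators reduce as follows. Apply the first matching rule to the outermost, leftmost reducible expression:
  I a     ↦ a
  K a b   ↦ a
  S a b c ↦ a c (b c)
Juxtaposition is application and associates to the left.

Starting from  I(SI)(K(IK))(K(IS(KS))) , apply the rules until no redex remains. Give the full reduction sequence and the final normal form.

  start: I(SI)(K(IK))(K(IS(KS)))
  step 1: SI(K(IK))(K(IS(KS)))
  step 2: I(K(IS(KS)))(K(IK)(K(IS(KS))))
  step 3: K(IS(KS))(K(IK)(K(IS(KS))))
  step 4: IS(KS)
  step 5: S(KS)

Answer: normal form = S(KS)  (in 5 steps)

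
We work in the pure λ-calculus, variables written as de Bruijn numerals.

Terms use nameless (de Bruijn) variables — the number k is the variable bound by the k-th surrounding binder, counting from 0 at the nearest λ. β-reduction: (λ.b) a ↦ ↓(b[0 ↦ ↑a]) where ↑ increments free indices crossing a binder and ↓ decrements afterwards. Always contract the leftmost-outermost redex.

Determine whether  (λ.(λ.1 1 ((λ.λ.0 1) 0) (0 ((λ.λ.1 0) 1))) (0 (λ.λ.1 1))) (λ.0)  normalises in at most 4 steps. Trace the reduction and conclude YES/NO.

Answer: NO — after 4 steps the term is (λ.λ.0 1) ((λ.0) (λ.λ.1 1)) ((λ.0) (λ.λ.1 1) ((λ.λ.1 0) (λ.0))), not yet normal

Reduction:
  start: (λ.(λ.1 1 ((λ.λ.0 1) 0) (0 ((λ.λ.1 0) 1))) (0 (λ.λ.1 1))) (λ.0)
  →1  (λ.(λ.0) (λ.0) ((λ.λ.0 1) 0) (0 ((λ.λ.1 0) (λ.0)))) ((λ.0) (λ.λ.1 1))
  →2  (λ.0) (λ.0) ((λ.λ.0 1) ((λ.0) (λ.λ.1 1))) ((λ.0) (λ.λ.1 1) ((λ.λ.1 0) (λ.0)))
  →3  (λ.0) ((λ.λ.0 1) ((λ.0) (λ.λ.1 1))) ((λ.0) (λ.λ.1 1) ((λ.λ.1 0) (λ.0)))
  →4  (λ.λ.0 1) ((λ.0) (λ.λ.1 1)) ((λ.0) (λ.λ.1 1) ((λ.λ.1 0) (λ.0)))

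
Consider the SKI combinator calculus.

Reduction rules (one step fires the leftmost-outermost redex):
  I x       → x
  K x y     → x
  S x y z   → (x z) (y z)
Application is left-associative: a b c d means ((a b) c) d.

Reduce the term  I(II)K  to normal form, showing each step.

Answer: normal form = K  (in 3 steps)

Reduction:
  start: I(II)K
  step 1: IIK
  step 2: IK
  step 3: K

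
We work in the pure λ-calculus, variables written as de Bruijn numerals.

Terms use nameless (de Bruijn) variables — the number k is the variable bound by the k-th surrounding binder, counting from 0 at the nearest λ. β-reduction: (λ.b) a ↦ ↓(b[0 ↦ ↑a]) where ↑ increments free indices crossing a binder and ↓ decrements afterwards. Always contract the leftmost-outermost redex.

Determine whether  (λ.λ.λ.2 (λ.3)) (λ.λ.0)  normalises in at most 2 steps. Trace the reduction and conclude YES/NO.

  start: (λ.λ.λ.2 (λ.3)) (λ.λ.0)
  step 1: λ.λ.(λ.λ.0) (λ.λ.λ.0)
  step 2: λ.λ.λ.0

Answer: YES — reaches normal form λ.λ.λ.0 in 2 ≤ 2 steps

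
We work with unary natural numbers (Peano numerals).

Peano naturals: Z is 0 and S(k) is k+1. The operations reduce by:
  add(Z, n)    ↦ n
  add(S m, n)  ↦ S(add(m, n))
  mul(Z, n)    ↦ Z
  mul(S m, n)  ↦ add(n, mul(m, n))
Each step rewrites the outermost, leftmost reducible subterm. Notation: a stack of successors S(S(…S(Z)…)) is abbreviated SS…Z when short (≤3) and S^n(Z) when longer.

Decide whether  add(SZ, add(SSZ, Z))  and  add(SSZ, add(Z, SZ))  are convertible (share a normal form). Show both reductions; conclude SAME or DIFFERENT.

Answer: SAME — A ⇓ SSSZ, B ⇓ SSSZ

Working:
Term A:
  start: add(SZ, add(SSZ, Z))
  [1] S(add(Z, add(SSZ, Z)))
  [2] S(add(SSZ, Z))
  [3] S(S(add(SZ, Z)))
  [4] S(S(S(add(Z, Z))))
  [5] SSSZ

Term B:
  start: add(SSZ, add(Z, SZ))
  [1] S(add(SZ, add(Z, SZ)))
  [2] S(S(add(Z, add(Z, SZ))))
  [3] S(S(add(Z, SZ)))
  [4] SSSZ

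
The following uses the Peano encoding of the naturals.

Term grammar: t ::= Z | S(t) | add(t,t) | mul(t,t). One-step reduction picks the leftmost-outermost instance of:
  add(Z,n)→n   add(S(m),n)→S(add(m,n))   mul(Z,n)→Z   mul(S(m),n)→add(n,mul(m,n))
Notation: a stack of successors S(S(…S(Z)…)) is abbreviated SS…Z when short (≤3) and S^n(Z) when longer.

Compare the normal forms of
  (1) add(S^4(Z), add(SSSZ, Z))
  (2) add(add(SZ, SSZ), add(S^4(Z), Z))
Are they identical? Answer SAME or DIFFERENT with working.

Answer: SAME — A ⇓ S^7(Z), B ⇓ S^7(Z)

Reduction:
Term A:
  start: add(S^4(Z), add(SSSZ, Z))
  step 1: S(add(SSSZ, add(SSSZ, Z)))
  step 2: S(S(add(SSZ, add(SSSZ, Z))))
  step 3: S(S(S(add(SZ, add(SSSZ, Z)))))
  step 4: S(S(S(S(add(Z, add(SSSZ, Z))))))
  step 5: S(S(S(S(add(SSSZ, Z)))))
  step 6: S(S(S(S(S(add(SSZ, Z))))))
  step 7: S(S(S(S(S(S(add(SZ, Z)))))))
  step 8: S(S(S(S(S(S(S(add(Z, Z))))))))
  step 9: S^7(Z)

Term B:
  start: add(add(SZ, SSZ), add(S^4(Z), Z))
  step 1: add(S(add(Z, SSZ)), add(S^4(Z), Z))
  step 2: S(add(add(Z, SSZ), add(S^4(Z), Z)))
  step 3: S(add(SSZ, add(S^4(Z), Z)))
  step 4: S(S(add(SZ, add(S^4(Z), Z))))
  step 5: S(S(S(add(Z, add(S^4(Z), Z)))))
  step 6: S(S(S(add(S^4(Z), Z))))
  step 7: S(S(S(S(add(SSSZ, Z)))))
  step 8: S(S(S(S(S(add(SSZ, Z))))))
  step 9: S(S(S(S(S(S(add(SZ, Z)))))))
  step 10: S(S(S(S(S(S(S(add(Z, Z))))))))
  step 11: S^7(Z)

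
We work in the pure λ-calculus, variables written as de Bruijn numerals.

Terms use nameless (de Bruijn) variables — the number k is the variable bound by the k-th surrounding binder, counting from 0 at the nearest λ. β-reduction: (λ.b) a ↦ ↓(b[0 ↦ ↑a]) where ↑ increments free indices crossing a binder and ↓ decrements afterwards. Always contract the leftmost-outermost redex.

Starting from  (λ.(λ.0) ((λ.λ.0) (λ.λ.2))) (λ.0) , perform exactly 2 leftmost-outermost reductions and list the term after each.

  start: (λ.(λ.0) ((λ.λ.0) (λ.λ.2))) (λ.0)
  →1  (λ.0) ((λ.λ.0) (λ.λ.λ.0))
  →2  (λ.λ.0) (λ.λ.λ.0)

Answer: after 2 steps: (λ.λ.0) (λ.λ.λ.0)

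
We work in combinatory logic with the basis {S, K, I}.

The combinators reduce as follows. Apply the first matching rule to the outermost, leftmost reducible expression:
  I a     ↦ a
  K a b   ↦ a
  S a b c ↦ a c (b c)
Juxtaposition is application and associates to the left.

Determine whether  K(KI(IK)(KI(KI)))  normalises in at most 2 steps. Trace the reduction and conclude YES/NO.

  start: K(KI(IK)(KI(KI)))
  [1] K(I(KI(KI)))
  [2] K(KI(KI))

Answer: NO — after 2 steps the term is K(KI(KI)), not yet normal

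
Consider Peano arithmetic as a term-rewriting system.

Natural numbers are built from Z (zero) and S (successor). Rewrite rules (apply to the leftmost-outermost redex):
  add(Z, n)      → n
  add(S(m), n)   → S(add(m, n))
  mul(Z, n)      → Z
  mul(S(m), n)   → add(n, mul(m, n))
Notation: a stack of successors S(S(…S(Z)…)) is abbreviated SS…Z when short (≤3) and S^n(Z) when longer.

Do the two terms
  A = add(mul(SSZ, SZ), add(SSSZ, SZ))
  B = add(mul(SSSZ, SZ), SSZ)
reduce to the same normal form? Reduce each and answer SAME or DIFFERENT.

Term A:
  start: add(mul(SSZ, SZ), add(SSSZ, SZ))
  →1  add(add(SZ, mul(SZ, SZ)), add(SSSZ, SZ))
  →2  add(S(add(Z, mul(SZ, SZ))), add(SSSZ, SZ))
  →3  S(add(add(Z, mul(SZ, SZ)), add(SSSZ, SZ)))
  →4  S(add(mul(SZ, SZ), add(SSSZ, SZ)))
  →5  S(add(add(SZ, mul(Z, SZ)), add(SSSZ, SZ)))
  →6  S(add(S(add(Z, mul(Z, SZ))), add(SSSZ, SZ)))
  →7  S(S(add(add(Z, mul(Z, SZ)), add(SSSZ, SZ))))
  →8  S(S(add(mul(Z, SZ), add(SSSZ, SZ))))
  →9  S(S(add(Z, add(SSSZ, SZ))))
  →10  S(S(add(SSSZ, SZ)))
  →11  S(S(S(add(SSZ, SZ))))
  →12  S(S(S(S(add(SZ, SZ)))))
  →13  S(S(S(S(S(add(Z, SZ))))))
  →14  S^6(Z)

Term B:
  start: add(mul(SSSZ, SZ), SSZ)
  →1  add(add(SZ, mul(SSZ, SZ)), SSZ)
  →2  add(S(add(Z, mul(SSZ, SZ))), SSZ)
  →3  S(add(add(Z, mul(SSZ, SZ)), SSZ))
  →4  S(add(mul(SSZ, SZ), SSZ))
  →5  S(add(add(SZ, mul(SZ, SZ)), SSZ))
  →6  S(add(S(add(Z, mul(SZ, SZ))), SSZ))
  →7  S(S(add(add(Z, mul(SZ, SZ)), SSZ)))
  →8  S(S(add(mul(SZ, SZ), SSZ)))
  →9  S(S(add(add(SZ, mul(Z, SZ)), SSZ)))
  →10  S(S(add(S(add(Z, mul(Z, SZ))), SSZ)))
  →11  S(S(S(add(add(Z, mul(Z, SZ)), SSZ))))
  →12  S(S(S(add(mul(Z, SZ), SSZ))))
  →13  S(S(S(add(Z, SSZ))))
  →14  S^5(Z)

Answer: DIFFERENT — A ⇓ S^6(Z), B ⇓ S^5(Z)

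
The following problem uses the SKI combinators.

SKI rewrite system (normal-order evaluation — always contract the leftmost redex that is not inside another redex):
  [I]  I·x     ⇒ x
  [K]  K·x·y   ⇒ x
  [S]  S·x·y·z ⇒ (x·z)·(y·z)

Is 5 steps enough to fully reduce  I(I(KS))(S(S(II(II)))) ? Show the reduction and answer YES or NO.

  start: I(I(KS))(S(S(II(II))))
  →1  I(KS)(S(S(II(II))))
  →2  KS(S(S(II(II))))
  →3  S

Answer: YES — reaches normal form S in 3 ≤ 5 steps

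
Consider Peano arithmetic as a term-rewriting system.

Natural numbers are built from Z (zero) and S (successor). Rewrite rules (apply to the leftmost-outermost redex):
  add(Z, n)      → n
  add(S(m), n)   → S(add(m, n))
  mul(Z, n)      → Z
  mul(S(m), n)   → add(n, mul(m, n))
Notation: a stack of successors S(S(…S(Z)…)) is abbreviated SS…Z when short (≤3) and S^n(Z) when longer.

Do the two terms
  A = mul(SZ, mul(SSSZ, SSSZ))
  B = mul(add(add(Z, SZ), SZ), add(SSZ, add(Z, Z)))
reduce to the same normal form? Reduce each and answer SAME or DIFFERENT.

Answer: DIFFERENT — A ⇓ S^9(Z), B ⇓ S^4(Z)

Derivation:
Term A:
  start: mul(SZ, mul(SSSZ, SSSZ))
  →1  add(mul(SSSZ, SSSZ), mul(Z, mul(SSSZ, SSSZ)))
  →2  add(add(SSSZ, mul(SSZ, SSSZ)), mul(Z, mul(SSSZ, SSSZ)))
  →3  add(S(add(SSZ, mul(SSZ, SSSZ))), mul(Z, mul(SSSZ, SSSZ)))
  →4  S(add(add(SSZ, mul(SSZ, SSSZ)), mul(Z, mul(SSSZ, SSSZ))))
  →5  S(add(S(add(SZ, mul(SSZ, SSSZ))), mul(Z, mul(SSSZ, SSSZ))))
  →6  S(S(add(add(SZ, mul(SSZ, SSSZ)), mul(Z, mul(SSSZ, SSSZ)))))
  →7  S(S(add(S(add(Z, mul(SSZ, SSSZ))), mul(Z, mul(SSSZ, SSSZ)))))
  →8  S(S(S(add(add(Z, mul(SSZ, SSSZ)), mul(Z, mul(SSSZ, SSSZ))))))
  →9  S(S(S(add(mul(SSZ, SSSZ), mul(Z, mul(SSSZ, SSSZ))))))
  →10  S(S(S(add(add(SSSZ, mul(SZ, SSSZ)), mul(Z, mul(SSSZ, SSSZ))))))
  →11  S(S(S(add(S(add(SSZ, mul(SZ, SSSZ))), mul(Z, mul(SSSZ, SSSZ))))))
  →12  S(S(S(S(add(add(SSZ, mul(SZ, SSSZ)), mul(Z, mul(SSSZ, SSSZ)))))))
  →13  S(S(S(S(add(S(add(SZ, mul(SZ, SSSZ))), mul(Z, mul(SSSZ, SSSZ)))))))
  →14  S(S(S(S(S(add(add(SZ, mul(SZ, SSSZ)), mul(Z, mul(SSSZ, SSSZ))))))))
  →15  S(S(S(S(S(add(S(add(Z, mul(SZ, SSSZ))), mul(Z, mul(SSSZ, SSSZ))))))))
  →16  S(S(S(S(S(S(add(add(Z, mul(SZ, SSSZ)), mul(Z, mul(SSSZ, SSSZ)))))))))
  →17  S(S(S(S(S(S(add(mul(SZ, SSSZ), mul(Z, mul(SSSZ, SSSZ)))))))))
  →18  S(S(S(S(S(S(add(add(SSSZ, mul(Z, SSSZ)), mul(Z, mul(SSSZ, SSSZ)))))))))
  →19  S(S(S(S(S(S(add(S(add(SSZ, mul(Z, SSSZ))), mul(Z, mul(SSSZ, SSSZ)))))))))
  →20  S(S(S(S(S(S(S(add(add(SSZ, mul(Z, SSSZ)), mul(Z, mul(SSSZ, SSSZ))))))))))
  →21  S(S(S(S(S(S(S(add(S(add(SZ, mul(Z, SSSZ))), mul(Z, mul(SSSZ, SSSZ))))))))))
  →22  S(S(S(S(S(S(S(S(add(add(SZ, mul(Z, SSSZ)), mul(Z, mul(SSSZ, SSSZ)))))))))))
  →23  S(S(S(S(S(S(S(S(add(S(add(Z, mul(Z, SSSZ))), mul(Z, mul(SSSZ, SSSZ)))))))))))
  →24  S(S(S(S(S(S(S(S(S(add(add(Z, mul(Z, SSSZ)), mul(Z, mul(SSSZ, SSSZ))))))))))))
  →25  S(S(S(S(S(S(S(S(S(add(mul(Z, SSSZ), mul(Z, mul(SSSZ, SSSZ))))))))))))
  →26  S(S(S(S(S(S(S(S(S(add(Z, mul(Z, mul(SSSZ, SSSZ))))))))))))
  →27  S(S(S(S(S(S(S(S(S(mul(Z, mul(SSSZ, SSSZ)))))))))))
  →28  S^9(Z)

Term B:
  start: mul(add(add(Z, SZ), SZ), add(SSZ, add(Z, Z)))
  →1  mul(add(SZ, SZ), add(SSZ, add(Z, Z)))
  →2  mul(S(add(Z, SZ)), add(SSZ, add(Z, Z)))
  →3  add(add(SSZ, add(Z, Z)), mul(add(Z, SZ), add(SSZ, add(Z, Z))))
  →4  add(S(add(SZ, add(Z, Z))), mul(add(Z, SZ), add(SSZ, add(Z, Z))))
  →5  S(add(add(SZ, add(Z, Z)), mul(add(Z, SZ), add(SSZ, add(Z, Z)))))
  →6  S(add(S(add(Z, add(Z, Z))), mul(add(Z, SZ), add(SSZ, add(Z, Z)))))
  →7  S(S(add(add(Z, add(Z, Z)), mul(add(Z, SZ), add(SSZ, add(Z, Z))))))
  →8  S(S(add(add(Z, Z), mul(add(Z, SZ), add(SSZ, add(Z, Z))))))
  →9  S(S(add(Z, mul(add(Z, SZ), add(SSZ, add(Z, Z))))))
  →10  S(S(mul(add(Z, SZ), add(SSZ, add(Z, Z)))))
  →11  S(S(mul(SZ, add(SSZ, add(Z, Z)))))
  →12  S(S(add(add(SSZ, add(Z, Z)), mul(Z, add(SSZ, add(Z, Z))))))
  →13  S(S(add(S(add(SZ, add(Z, Z))), mul(Z, add(SSZ, add(Z, Z))))))
  →14  S(S(S(add(add(SZ, add(Z, Z)), mul(Z, add(SSZ, add(Z, Z)))))))
  →15  S(S(S(add(S(add(Z, add(Z, Z))), mul(Z, add(SSZ, add(Z, Z)))))))
  →16  S(S(S(S(add(add(Z, add(Z, Z)), mul(Z, add(SSZ, add(Z, Z))))))))
  →17  S(S(S(S(add(add(Z, Z), mul(Z, add(SSZ, add(Z, Z))))))))
  →18  S(S(S(S(add(Z, mul(Z, add(SSZ, add(Z, Z))))))))
  →19  S(S(S(S(mul(Z, add(SSZ, add(Z, Z)))))))
  →20  S^4(Z)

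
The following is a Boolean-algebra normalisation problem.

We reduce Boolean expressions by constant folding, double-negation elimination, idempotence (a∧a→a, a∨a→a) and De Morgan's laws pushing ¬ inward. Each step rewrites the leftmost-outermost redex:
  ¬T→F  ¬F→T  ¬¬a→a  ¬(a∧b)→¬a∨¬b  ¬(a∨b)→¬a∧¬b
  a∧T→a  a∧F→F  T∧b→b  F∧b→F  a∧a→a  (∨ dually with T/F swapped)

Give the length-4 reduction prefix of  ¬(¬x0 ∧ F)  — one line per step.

  start: ¬(¬x0 ∧ F)
  →1  ¬¬x0 ∨ ¬F
  →2  x0 ∨ ¬F
  →3  x0 ∨ T
  →4  T

Answer: after 4 steps: T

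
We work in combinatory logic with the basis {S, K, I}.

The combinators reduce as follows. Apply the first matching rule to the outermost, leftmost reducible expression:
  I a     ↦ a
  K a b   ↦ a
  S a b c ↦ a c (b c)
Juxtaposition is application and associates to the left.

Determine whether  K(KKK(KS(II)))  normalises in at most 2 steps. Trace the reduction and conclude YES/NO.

  start: K(KKK(KS(II)))
  →1  K(K(KS(II)))
  →2  K(KS)

Answer: YES — reaches normal form K(KS) in 2 ≤ 2 steps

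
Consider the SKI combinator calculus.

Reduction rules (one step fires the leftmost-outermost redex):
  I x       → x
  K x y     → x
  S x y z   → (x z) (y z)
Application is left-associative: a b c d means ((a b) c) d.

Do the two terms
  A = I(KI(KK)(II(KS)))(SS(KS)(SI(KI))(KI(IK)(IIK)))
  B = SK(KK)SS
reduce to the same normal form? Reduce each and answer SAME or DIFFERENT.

Term A:
  start: I(KI(KK)(II(KS)))(SS(KS)(SI(KI))(KI(IK)(IIK)))
  [1] KI(KK)(II(KS))(SS(KS)(SI(KI))(KI(IK)(IIK)))
  [2] I(II(KS))(SS(KS)(SI(KI))(KI(IK)(IIK)))
  [3] II(KS)(SS(KS)(SI(KI))(KI(IK)(IIK)))
  [4] I(KS)(SS(KS)(SI(KI))(KI(IK)(IIK)))
  [5] KS(SS(KS)(SI(KI))(KI(IK)(IIK)))
  [6] S

Term B:
  start: SK(KK)SS
  [1] KS(KKS)S
  [2] SS

Answer: DIFFERENT — A ⇓ S, B ⇓ SS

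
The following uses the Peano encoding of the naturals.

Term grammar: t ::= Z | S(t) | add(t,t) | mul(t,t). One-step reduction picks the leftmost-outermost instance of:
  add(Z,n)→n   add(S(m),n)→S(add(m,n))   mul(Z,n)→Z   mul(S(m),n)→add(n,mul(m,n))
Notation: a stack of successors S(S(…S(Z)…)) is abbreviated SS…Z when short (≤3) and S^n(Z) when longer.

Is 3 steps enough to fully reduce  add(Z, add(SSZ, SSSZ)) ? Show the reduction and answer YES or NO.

  start: add(Z, add(SSZ, SSSZ))
  →1  add(SSZ, SSSZ)
  →2  S(add(SZ, SSSZ))
  →3  S(S(add(Z, SSSZ)))

Answer: NO — after 3 steps the term is S(S(add(Z, SSSZ))), not yet normal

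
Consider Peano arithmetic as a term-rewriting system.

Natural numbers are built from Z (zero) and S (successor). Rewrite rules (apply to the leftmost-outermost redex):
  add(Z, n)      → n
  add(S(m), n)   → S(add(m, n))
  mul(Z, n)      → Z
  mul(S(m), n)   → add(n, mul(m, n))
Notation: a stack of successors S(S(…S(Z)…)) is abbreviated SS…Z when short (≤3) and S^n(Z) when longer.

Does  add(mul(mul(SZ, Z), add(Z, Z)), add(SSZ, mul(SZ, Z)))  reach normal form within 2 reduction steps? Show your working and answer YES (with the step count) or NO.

  start: add(mul(mul(SZ, Z), add(Z, Z)), add(SSZ, mul(SZ, Z)))
  step 1: add(mul(add(Z, mul(Z, Z)), add(Z, Z)), add(SSZ, mul(SZ, Z)))
  step 2: add(mul(mul(Z, Z), add(Z, Z)), add(SSZ, mul(SZ, Z)))

Answer: NO — after 2 steps the term is add(mul(mul(Z, Z), add(Z, Z)), add(SSZ, mul(SZ, Z))), not yet normal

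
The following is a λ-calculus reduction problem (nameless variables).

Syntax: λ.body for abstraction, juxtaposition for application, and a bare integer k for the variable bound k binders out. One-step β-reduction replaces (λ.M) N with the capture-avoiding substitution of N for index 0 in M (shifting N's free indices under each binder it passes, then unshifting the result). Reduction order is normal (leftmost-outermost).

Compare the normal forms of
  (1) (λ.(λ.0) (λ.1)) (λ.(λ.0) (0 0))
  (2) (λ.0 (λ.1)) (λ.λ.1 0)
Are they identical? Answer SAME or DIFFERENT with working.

Term A:
  start: (λ.(λ.0) (λ.1)) (λ.(λ.0) (0 0))
  step 1: (λ.0) (λ.λ.(λ.0) (0 0))
  step 2: λ.λ.(λ.0) (0 0)
  step 3: λ.λ.0 0

Term B:
  start: (λ.0 (λ.1)) (λ.λ.1 0)
  step 1: (λ.λ.1 0) (λ.λ.λ.1 0)
  step 2: λ.(λ.λ.λ.1 0) 0
  step 3: λ.λ.λ.1 0

Answer: DIFFERENT — A ⇓ λ.λ.0 0, B ⇓ λ.λ.λ.1 0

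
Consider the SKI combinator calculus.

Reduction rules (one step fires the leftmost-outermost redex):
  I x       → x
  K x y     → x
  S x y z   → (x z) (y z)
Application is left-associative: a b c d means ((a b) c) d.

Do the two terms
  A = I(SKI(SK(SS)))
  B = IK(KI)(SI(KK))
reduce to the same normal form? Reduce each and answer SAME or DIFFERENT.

Term A:
  start: I(SKI(SK(SS)))
  step 1: SKI(SK(SS))
  step 2: K(SK(SS))(I(SK(SS)))
  step 3: SK(SS)

Term B:
  start: IK(KI)(SI(KK))
  step 1: K(KI)(SI(KK))
  step 2: KI

Answer: DIFFERENT — A ⇓ SK(SS), B ⇓ KI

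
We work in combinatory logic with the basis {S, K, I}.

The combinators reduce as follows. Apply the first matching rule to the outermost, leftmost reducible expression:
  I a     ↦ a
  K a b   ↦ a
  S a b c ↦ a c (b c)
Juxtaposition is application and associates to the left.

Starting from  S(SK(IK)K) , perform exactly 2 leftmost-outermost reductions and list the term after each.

Answer: after 2 steps: SK

Working:
  start: S(SK(IK)K)
  step 1: S(KK(IKK))
  step 2: SK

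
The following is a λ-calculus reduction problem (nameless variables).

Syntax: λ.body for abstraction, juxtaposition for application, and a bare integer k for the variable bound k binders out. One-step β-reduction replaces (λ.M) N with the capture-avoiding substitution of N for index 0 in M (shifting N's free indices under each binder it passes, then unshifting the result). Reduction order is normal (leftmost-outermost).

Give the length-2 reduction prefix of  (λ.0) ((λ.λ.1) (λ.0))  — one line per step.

  start: (λ.0) ((λ.λ.1) (λ.0))
  [1] (λ.λ.1) (λ.0)
  [2] λ.λ.0

Answer: after 2 steps: λ.λ.0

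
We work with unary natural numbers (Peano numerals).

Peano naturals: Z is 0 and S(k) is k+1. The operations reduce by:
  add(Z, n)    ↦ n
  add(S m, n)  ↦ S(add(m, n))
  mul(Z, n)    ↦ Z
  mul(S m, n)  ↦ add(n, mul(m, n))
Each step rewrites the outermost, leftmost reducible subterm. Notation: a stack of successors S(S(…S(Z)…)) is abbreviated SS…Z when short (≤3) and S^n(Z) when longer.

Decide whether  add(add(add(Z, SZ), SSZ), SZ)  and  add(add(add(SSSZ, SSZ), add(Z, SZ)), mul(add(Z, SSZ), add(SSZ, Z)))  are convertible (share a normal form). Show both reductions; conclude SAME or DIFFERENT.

Answer: DIFFERENT — A ⇓ S^4(Z), B ⇓ S^10(Z)

Reduction:
Term A:
  start: add(add(add(Z, SZ), SSZ), SZ)
  [1] add(add(SZ, SSZ), SZ)
  [2] add(S(add(Z, SSZ)), SZ)
  [3] S(add(add(Z, SSZ), SZ))
  [4] S(add(SSZ, SZ))
  [5] S(S(add(SZ, SZ)))
  [6] S(S(S(add(Z, SZ))))
  [7] S^4(Z)

Term B:
  start: add(add(add(SSSZ, SSZ), add(Z, SZ)), mul(add(Z, SSZ), add(SSZ, Z)))
  [1] add(add(S(add(SSZ, SSZ)), add(Z, SZ)), mul(add(Z, SSZ), add(SSZ, Z)))
  [2] add(S(add(add(SSZ, SSZ), add(Z, SZ))), mul(add(Z, SSZ), add(SSZ, Z)))
  [3] S(add(add(add(SSZ, SSZ), add(Z, SZ)), mul(add(Z, SSZ), add(SSZ, Z))))
  [4] S(add(add(S(add(SZ, SSZ)), add(Z, SZ)), mul(add(Z, SSZ), add(SSZ, Z))))
  [5] S(add(S(add(add(SZ, SSZ), add(Z, SZ))), mul(add(Z, SSZ), add(SSZ, Z))))
  [6] S(S(add(add(add(SZ, SSZ), add(Z, SZ)), mul(add(Z, SSZ), add(SSZ, Z)))))
  [7] S(S(add(add(S(add(Z, SSZ)), add(Z, SZ)), mul(add(Z, SSZ), add(SSZ, Z)))))
  [8] S(S(add(S(add(add(Z, SSZ), add(Z, SZ))), mul(add(Z, SSZ), add(SSZ, Z)))))
  [9] S(S(S(add(add(add(Z, SSZ), add(Z, SZ)), mul(add(Z, SSZ), add(SSZ, Z))))))
  [10] S(S(S(add(add(SSZ, add(Z, SZ)), mul(add(Z, SSZ), add(SSZ, Z))))))
  [11] S(S(S(add(S(add(SZ, add(Z, SZ))), mul(add(Z, SSZ), add(SSZ, Z))))))
  [12] S(S(S(S(add(add(SZ, add(Z, SZ)), mul(add(Z, SSZ), add(SSZ, Z)))))))
  [13] S(S(S(S(add(S(add(Z, add(Z, SZ))), mul(add(Z, SSZ), add(SSZ, Z)))))))
  [14] S(S(S(S(S(add(add(Z, add(Z, SZ)), mul(add(Z, SSZ), add(SSZ, Z))))))))
  [15] S(S(S(S(S(add(add(Z, SZ), mul(add(Z, SSZ), add(SSZ, Z))))))))
  [16] S(S(S(S(S(add(SZ, mul(add(Z, SSZ), add(SSZ, Z))))))))
  [17] S(S(S(S(S(S(add(Z, mul(add(Z, SSZ), add(SSZ, Z)))))))))
  [18] S(S(S(S(S(S(mul(add(Z, SSZ), add(SSZ, Z))))))))
  [19] S(S(S(S(S(S(mul(SSZ, add(SSZ, Z))))))))
  [20] S(S(S(S(S(S(add(add(SSZ, Z), mul(SZ, add(SSZ, Z)))))))))
  [21] S(S(S(S(S(S(add(S(add(SZ, Z)), mul(SZ, add(SSZ, Z)))))))))
  [22] S(S(S(S(S(S(S(add(add(SZ, Z), mul(SZ, add(SSZ, Z))))))))))
  [23] S(S(S(S(S(S(S(add(S(add(Z, Z)), mul(SZ, add(SSZ, Z))))))))))
  [24] S(S(S(S(S(S(S(S(add(add(Z, Z), mul(SZ, add(SSZ, Z)))))))))))
  [25] S(S(S(S(S(S(S(S(add(Z, mul(SZ, add(SSZ, Z)))))))))))
  [26] S(S(S(S(S(S(S(S(mul(SZ, add(SSZ, Z))))))))))
  [27] S(S(S(S(S(S(S(S(add(add(SSZ, Z), mul(Z, add(SSZ, Z)))))))))))
  [28] S(S(S(S(S(S(S(S(add(S(add(SZ, Z)), mul(Z, add(SSZ, Z)))))))))))
  [29] S(S(S(S(S(S(S(S(S(add(add(SZ, Z), mul(Z, add(SSZ, Z))))))))))))
  [30] S(S(S(S(S(S(S(S(S(add(S(add(Z, Z)), mul(Z, add(SSZ, Z))))))))))))
  [31] S(S(S(S(S(S(S(S(S(S(add(add(Z, Z), mul(Z, add(SSZ, Z)))))))))))))
  [32] S(S(S(S(S(S(S(S(S(S(add(Z, mul(Z, add(SSZ, Z)))))))))))))
  [33] S(S(S(S(S(S(S(S(S(S(mul(Z, add(SSZ, Z))))))))))))
  [34] S^10(Z)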